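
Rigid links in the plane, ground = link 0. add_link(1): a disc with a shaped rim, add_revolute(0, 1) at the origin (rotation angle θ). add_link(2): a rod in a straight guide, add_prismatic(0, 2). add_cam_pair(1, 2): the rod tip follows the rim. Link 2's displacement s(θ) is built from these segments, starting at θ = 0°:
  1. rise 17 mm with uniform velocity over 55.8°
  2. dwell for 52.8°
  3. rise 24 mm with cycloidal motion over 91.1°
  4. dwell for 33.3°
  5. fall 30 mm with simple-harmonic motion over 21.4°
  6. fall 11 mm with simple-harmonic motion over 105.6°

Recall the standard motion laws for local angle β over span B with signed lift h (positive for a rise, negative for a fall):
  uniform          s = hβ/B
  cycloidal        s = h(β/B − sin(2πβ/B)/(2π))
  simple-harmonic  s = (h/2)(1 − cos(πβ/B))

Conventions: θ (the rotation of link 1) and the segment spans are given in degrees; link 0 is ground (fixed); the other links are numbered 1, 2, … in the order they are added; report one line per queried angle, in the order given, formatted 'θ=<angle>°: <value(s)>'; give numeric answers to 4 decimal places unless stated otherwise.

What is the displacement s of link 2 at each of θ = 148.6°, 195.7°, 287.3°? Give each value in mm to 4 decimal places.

segment 1 (0° to 55.8°, uniform, h = 17) is passed completely: s = 0.0000 + (17) = 17.0000
segment 2 (55.8° to 108.6°, dwell): s unchanged at 17.0000
θ = 148.6° falls in segment 3 (108.6° to 199.7°, cycloidal, h = 24): β = 148.6 − 108.6 = 40°, B = 91.1°; Δs = 24·(0.4391 − sin(2π·0.4391)/(2π)) = 9.1112; s = 17.0000 + 9.1112 = 26.1112
θ = 195.7° falls in segment 3 (108.6° to 199.7°, cycloidal, h = 24): β = 195.7 − 108.6 = 87.1°, B = 91.1°; Δs = 24·(0.9561 − sin(2π·0.9561)/(2π)) = 23.9867; s = 17.0000 + 23.9867 = 40.9867
segment 3 (108.6° to 199.7°, cycloidal, h = 24) is passed completely: s = 17.0000 + (24) = 41.0000
segment 4 (199.7° to 233°, dwell): s unchanged at 41.0000
segment 5 (233° to 254.4°, simple-harmonic, h = -30) is passed completely: s = 41.0000 + (-30) = 11.0000
θ = 287.3° falls in segment 6 (254.4° to 360°, simple-harmonic, h = -11): β = 287.3 − 254.4 = 32.9°, B = 105.6°; Δs = -11/2·(1 − cos(π·0.3116)) = -2.4308; s = 11.0000 − 2.4308 = 8.5692

θ=148.6°: 26.1112
θ=195.7°: 40.9867
θ=287.3°: 8.5692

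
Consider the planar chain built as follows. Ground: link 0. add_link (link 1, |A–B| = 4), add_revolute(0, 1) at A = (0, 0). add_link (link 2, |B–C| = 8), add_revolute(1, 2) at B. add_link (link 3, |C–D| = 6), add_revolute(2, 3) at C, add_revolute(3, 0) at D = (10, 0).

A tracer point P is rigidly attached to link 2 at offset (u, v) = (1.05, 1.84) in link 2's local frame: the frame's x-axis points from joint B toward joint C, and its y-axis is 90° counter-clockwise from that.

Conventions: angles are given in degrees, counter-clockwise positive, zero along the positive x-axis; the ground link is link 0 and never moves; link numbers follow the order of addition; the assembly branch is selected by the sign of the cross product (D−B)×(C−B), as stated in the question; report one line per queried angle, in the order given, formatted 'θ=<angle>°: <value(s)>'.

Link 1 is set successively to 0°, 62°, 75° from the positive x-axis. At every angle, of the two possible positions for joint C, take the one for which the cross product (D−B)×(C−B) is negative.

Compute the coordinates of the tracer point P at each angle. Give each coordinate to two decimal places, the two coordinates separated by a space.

A=(0,0), D=(10.00,0)
θ=0°: B = A + 4.00·(cos0°, sin0°) = (4.0000, 0.0000)
θ=0°: |BD| = 6.0000
θ=0°: circle(B,8.00) ∩ circle(D,6.00): a=5.3333, h=5.9628
θ=0°:   candidates: C₊=(9.3333,5.9628) cross=35.777; C₋=(9.3333,-5.9628) cross=-35.777
θ=0°:   branch - wants cross < 0 → take C=(9.3333,-5.9628) (cross=-35.777)
θ=0°: ex = (C−B)/|BC| = (0.6667,-0.7454); ey = (0.7454,0.6667)
θ=0°: P = B + 1.05·ex + 1.84·ey = (6.0715,0.4440)
θ=62°: B = A + 4.00·(cos62°, sin62°) = (1.8779, 3.5318)
θ=62°: |BD| = 8.8568
θ=62°: circle(B,8.00) ∩ circle(D,6.00): a=6.0091, h=5.2812
θ=62°:   candidates: C₊=(9.4945,5.9787) cross=46.774; C₋=(5.2826,-3.7076) cross=-46.774
θ=62°:   branch - wants cross < 0 → take C=(5.2826,-3.7076) (cross=-46.774)
θ=62°: ex = (C−B)/|BC| = (0.4256,-0.9049); ey = (0.9049,0.4256)
θ=62°: P = B + 1.05·ex + 1.84·ey = (3.9898,3.3647)
θ=75°: B = A + 4.00·(cos75°, sin75°) = (1.0353, 3.8637)
θ=75°: |BD| = 9.7619
θ=75°: circle(B,8.00) ∩ circle(D,6.00): a=6.3151, h=4.9112
θ=75°:   candidates: C₊=(8.7785,5.8743) cross=47.942; C₋=(4.8909,-3.1459) cross=-47.942
θ=75°:   branch - wants cross < 0 → take C=(4.8909,-3.1459) (cross=-47.942)
θ=75°: ex = (C−B)/|BC| = (0.4819,-0.8762); ey = (0.8762,0.4819)
θ=75°: P = B + 1.05·ex + 1.84·ey = (3.1535,3.8305)

θ=0°: 6.07 0.44
θ=62°: 3.99 3.36
θ=75°: 3.15 3.83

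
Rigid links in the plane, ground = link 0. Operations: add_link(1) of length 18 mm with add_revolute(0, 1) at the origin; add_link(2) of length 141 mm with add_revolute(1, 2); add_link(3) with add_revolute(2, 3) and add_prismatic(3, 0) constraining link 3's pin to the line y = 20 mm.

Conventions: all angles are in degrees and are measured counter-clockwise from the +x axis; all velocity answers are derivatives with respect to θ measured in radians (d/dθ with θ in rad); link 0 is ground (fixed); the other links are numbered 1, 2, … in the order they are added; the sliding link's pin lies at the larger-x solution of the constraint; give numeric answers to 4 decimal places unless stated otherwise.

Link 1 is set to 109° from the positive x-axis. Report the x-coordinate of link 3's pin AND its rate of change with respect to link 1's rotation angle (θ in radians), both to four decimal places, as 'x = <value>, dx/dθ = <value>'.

geometry: r = 18 mm, L = 141 mm, e = 20 mm
crank pin P = (r cos θ, r sin θ) = (-5.860227, 17.019334)
h = r sin θ − e = 17.019334 − 20 = -2.980666
x = r cos θ + √(L² − h²) = -5.860227 + 140.968492 = 135.108265
dx/dθ = −r sin θ − h·r cos θ/√(L² − h²) (θ in radians; h = -2.980666) = -17.143244

x = 135.1083, dx/dθ = -17.1432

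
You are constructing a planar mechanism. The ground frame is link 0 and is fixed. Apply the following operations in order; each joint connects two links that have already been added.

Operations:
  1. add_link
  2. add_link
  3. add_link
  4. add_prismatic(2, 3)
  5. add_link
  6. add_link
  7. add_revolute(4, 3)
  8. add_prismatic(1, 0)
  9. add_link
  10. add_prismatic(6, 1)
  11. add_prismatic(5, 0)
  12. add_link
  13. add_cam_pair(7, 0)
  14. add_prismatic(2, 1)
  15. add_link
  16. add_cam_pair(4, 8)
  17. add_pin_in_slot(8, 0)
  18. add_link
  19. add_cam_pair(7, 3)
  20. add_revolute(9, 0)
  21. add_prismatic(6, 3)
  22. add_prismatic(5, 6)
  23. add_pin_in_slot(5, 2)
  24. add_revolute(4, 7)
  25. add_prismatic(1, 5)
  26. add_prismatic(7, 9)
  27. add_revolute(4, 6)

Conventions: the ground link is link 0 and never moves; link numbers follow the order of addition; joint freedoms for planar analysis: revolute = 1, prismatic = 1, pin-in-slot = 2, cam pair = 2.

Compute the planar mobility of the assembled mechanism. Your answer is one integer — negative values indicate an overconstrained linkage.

link 0 = ground. State L|J1|J2 = 1|0|0
+link1  2|0|0
+link2  3|0|0
+link3  4|0|0
P(2,3) f=1→J1  4|1|0
+link4  5|1|0
+link5  6|1|0
R(4,3) f=1→J1  6|2|0
P(1,0) f=1→J1  6|3|0
+link6  7|3|0
P(6,1) f=1→J1  7|4|0
P(5,0) f=1→J1  7|5|0
+link7  8|5|0
C(7,0) f=2→J2  8|5|1
P(2,1) f=1→J1  8|6|1
+link8  9|6|1
C(4,8) f=2→J2  9|6|2
PS(8,0) f=2→J2  9|6|3
+link9  10|6|3
C(7,3) f=2→J2  10|6|4
R(9,0) f=1→J1  10|7|4
P(6,3) f=1→J1  10|8|4
P(5,6) f=1→J1  10|9|4
PS(5,2) f=2→J2  10|9|5
R(4,7) f=1→J1  10|10|5
P(1,5) f=1→J1  10|11|5
P(7,9) f=1→J1  10|12|5
R(4,6) f=1→J1  10|13|5
M = 3(10−1)−2·13−5 = 27−26−5 = -4

M = -4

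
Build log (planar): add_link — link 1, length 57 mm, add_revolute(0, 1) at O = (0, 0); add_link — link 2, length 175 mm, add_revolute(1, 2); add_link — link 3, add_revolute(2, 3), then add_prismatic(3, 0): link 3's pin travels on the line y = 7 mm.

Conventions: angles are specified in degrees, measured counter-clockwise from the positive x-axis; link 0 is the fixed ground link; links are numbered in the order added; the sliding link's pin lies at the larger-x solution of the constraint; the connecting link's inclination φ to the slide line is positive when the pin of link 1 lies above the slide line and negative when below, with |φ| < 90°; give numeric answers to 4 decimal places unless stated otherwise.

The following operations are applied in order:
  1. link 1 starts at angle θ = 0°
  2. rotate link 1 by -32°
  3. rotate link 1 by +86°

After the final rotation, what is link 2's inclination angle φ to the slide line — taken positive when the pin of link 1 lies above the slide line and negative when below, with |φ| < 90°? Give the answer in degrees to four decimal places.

geometry: r = 57 mm, L = 175 mm, e = 7 mm; θ starts at 0°
rotate link 1 by -32°: θ ← 0° -32° = -32°
rotate link 1 by +86°: θ ← -32° +86° = 54°
h = r sin θ − e = 46.113969 − 7 = 39.113969
sin φ = h / L = 39.113969 / 175 = 0.22350839
φ = arcsin(0.22350839) = 12.915182°

12.9152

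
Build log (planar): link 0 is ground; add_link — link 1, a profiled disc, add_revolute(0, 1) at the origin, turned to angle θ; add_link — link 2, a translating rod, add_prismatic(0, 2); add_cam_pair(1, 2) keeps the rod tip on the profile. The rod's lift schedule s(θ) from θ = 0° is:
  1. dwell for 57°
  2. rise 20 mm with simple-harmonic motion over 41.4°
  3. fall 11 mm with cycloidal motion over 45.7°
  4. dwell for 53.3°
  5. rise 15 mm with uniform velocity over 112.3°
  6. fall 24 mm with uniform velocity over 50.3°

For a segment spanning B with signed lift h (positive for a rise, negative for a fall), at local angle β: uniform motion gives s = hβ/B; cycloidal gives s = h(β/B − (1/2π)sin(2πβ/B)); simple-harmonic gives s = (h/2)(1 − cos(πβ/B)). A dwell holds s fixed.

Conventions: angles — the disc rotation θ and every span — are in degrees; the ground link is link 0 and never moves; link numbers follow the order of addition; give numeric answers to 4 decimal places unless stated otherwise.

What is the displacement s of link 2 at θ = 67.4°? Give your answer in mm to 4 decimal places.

seg 1 [0°–57°] dwell: s stays 0.0000
seg 2 [57°–98.4°] simple-harmonic, h=20: θ=67.4° here. β=10.4, B=41.4. 20/2·(1 − cos(π·0.2512)) = 2.9558 → s = 2.9558

2.9558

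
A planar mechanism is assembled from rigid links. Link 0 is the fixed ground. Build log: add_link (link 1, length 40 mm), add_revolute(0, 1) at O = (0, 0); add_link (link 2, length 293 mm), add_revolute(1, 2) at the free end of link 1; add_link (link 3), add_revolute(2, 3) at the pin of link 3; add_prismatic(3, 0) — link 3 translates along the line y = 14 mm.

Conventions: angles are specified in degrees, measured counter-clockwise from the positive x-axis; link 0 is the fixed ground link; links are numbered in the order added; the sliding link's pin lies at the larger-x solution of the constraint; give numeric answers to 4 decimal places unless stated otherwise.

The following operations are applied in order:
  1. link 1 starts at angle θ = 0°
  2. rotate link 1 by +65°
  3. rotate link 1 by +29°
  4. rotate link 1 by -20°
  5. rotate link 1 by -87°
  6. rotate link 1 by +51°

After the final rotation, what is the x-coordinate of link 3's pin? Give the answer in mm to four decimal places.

geometry: r = 40 mm, L = 293 mm, e = 14 mm; θ starts at 0°
rotate link 1 by +65°: θ ← 0° +65° = 65°
rotate link 1 by +29°: θ ← 65° +29° = 94°
rotate link 1 by -20°: θ ← 94° -20° = 74°
rotate link 1 by -87°: θ ← 74° -87° = -13°
rotate link 1 by +51°: θ ← -13° +51° = 38°
crank pin P = (r cos θ, r sin θ) = (31.520430, 24.626459)
h = r sin θ − e = 24.626459 − 14 = 10.626459
x = r cos θ + √(L² − h²) = 31.520430 + 292.807238 = 324.327668

324.3277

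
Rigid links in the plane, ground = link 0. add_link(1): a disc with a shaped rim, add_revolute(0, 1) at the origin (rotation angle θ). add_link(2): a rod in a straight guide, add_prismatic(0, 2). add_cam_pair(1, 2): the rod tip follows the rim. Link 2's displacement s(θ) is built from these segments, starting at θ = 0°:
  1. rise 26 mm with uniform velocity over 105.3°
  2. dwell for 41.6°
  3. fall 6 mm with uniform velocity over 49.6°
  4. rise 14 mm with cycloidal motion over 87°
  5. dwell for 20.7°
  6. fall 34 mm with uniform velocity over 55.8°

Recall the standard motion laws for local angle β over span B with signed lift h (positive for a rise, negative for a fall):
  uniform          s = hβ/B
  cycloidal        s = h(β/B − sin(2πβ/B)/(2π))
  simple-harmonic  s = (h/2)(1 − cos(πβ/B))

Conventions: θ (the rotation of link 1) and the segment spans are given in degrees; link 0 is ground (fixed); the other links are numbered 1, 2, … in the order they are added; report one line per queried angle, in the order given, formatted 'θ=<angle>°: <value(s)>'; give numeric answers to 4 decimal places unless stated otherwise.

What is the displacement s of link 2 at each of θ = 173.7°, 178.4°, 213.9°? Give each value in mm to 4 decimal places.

segment 1 (0° to 105.3°, uniform, h = 26) is passed completely: s = 0.0000 + (26) = 26.0000
segment 2 (105.3° to 146.9°, dwell): s unchanged at 26.0000
θ = 173.7° falls in segment 3 (146.9° to 196.5°, uniform, h = -6): β = 173.7 − 146.9 = 26.8°, B = 49.6°; Δs = -6·26.8/49.6 = -3.2419; s = 26.0000 − 3.2419 = 22.7581
θ = 178.4° falls in segment 3 (146.9° to 196.5°, uniform, h = -6): β = 178.4 − 146.9 = 31.5°, B = 49.6°; Δs = -6·31.5/49.6 = -3.8105; s = 26.0000 − 3.8105 = 22.1895
segment 3 (146.9° to 196.5°, uniform, h = -6) is passed completely: s = 26.0000 + (-6) = 20.0000
θ = 213.9° falls in segment 4 (196.5° to 283.5°, cycloidal, h = 14): β = 213.9 − 196.5 = 17.4°, B = 87°; Δs = 14·(0.2000 − sin(2π·0.2000)/(2π)) = 0.6809; s = 20.0000 + 0.6809 = 20.6809

θ=173.7°: 22.7581
θ=178.4°: 22.1895
θ=213.9°: 20.6809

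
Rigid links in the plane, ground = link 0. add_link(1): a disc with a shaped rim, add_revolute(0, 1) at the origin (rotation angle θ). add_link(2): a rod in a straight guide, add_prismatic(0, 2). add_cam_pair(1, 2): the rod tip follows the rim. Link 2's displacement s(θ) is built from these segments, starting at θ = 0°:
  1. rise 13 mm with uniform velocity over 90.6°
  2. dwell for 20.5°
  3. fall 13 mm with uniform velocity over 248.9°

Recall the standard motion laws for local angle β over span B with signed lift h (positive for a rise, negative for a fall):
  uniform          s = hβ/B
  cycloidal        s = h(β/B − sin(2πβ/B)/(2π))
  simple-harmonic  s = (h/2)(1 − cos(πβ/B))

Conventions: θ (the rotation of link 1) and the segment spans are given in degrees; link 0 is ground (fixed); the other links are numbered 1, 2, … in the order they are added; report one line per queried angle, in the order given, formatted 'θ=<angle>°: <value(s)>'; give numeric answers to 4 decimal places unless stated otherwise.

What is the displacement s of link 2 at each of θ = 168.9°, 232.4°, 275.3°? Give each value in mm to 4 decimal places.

segment 1 (0° to 90.6°, uniform, h = 13) is passed completely: s = 0.0000 + (13) = 13.0000
segment 2 (90.6° to 111.1°, dwell): s unchanged at 13.0000
θ = 168.9° falls in segment 3 (111.1° to 360°, uniform, h = -13): β = 168.9 − 111.1 = 57.8°, B = 248.9°; Δs = -13·57.8/248.9 = -3.0189; s = 13.0000 − 3.0189 = 9.9811
θ = 232.4° falls in segment 3 (111.1° to 360°, uniform, h = -13): β = 232.4 − 111.1 = 121.3°, B = 248.9°; Δs = -13·121.3/248.9 = -6.3355; s = 13.0000 − 6.3355 = 6.6645
θ = 275.3° falls in segment 3 (111.1° to 360°, uniform, h = -13): β = 275.3 − 111.1 = 164.2°, B = 248.9°; Δs = -13·164.2/248.9 = -8.5761; s = 13.0000 − 8.5761 = 4.4239

θ=168.9°: 9.9811
θ=232.4°: 6.6645
θ=275.3°: 4.4239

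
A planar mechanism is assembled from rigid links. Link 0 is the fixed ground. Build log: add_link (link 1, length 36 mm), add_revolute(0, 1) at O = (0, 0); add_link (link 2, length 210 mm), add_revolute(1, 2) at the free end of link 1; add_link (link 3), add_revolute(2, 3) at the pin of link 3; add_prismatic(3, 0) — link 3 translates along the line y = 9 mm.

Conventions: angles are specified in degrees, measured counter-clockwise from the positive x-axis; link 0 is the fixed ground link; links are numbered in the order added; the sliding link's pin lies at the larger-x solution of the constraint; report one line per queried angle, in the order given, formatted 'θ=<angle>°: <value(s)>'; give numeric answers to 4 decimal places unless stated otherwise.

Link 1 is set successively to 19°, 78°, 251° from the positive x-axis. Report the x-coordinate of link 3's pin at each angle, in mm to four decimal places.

geometry: r = 36 mm, L = 210 mm, e = 9 mm
θ=19°: crank pin P = (r cos θ, r sin θ) = (34.038669, 11.720454)
θ=19°: h = r sin θ − e = 11.720454 − 9 = 2.720454
θ=19°: x = r cos θ + √(L² − h²) = 34.038669 + 209.982378 = 244.021047
θ=78°: crank pin P = (r cos θ, r sin θ) = (7.484821, 35.213314)
θ=78°: h = r sin θ − e = 35.213314 − 9 = 26.213314
θ=78°: x = r cos θ + √(L² − h²) = 7.484821 + 208.357535 = 215.842355
θ=251°: crank pin P = (r cos θ, r sin θ) = (-11.720454, -34.038669)
θ=251°: h = r sin θ − e = -34.038669 − 9 = -43.038669
θ=251°: x = r cos θ + √(L² − h²) = -11.720454 + 205.542387 = 193.821934

θ=19°: 244.0210
θ=78°: 215.8424
θ=251°: 193.8219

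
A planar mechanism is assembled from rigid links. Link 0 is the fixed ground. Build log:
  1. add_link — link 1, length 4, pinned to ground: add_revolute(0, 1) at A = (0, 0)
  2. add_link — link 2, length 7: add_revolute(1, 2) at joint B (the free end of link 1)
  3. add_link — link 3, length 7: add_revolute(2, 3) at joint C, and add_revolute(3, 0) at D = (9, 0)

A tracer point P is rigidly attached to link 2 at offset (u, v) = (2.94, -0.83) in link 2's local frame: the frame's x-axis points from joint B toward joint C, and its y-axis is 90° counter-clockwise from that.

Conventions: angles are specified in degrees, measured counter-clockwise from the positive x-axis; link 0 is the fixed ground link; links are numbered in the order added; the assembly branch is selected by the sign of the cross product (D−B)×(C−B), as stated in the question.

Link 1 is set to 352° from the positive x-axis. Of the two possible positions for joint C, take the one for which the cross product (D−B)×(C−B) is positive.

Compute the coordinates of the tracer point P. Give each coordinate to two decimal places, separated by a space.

A=(0,0), D=(9.00,0)
B = A + 4.00·(cos352°, sin352°) = (3.9611, -0.5567)
|BD| = 5.0696
circle(B,7.00) ∩ circle(D,7.00): a=2.5348, h=6.5249
  candidates: C₊=(5.7640,6.2071) cross=33.079; C₋=(7.1970,-6.7638) cross=-33.079
  branch + wants cross > 0 → take C=(5.7640,6.2071) (cross=33.079)
ex = (C−B)/|BC| = (0.2576,0.9663); ey = (-0.9663,0.2576)
P = B + 2.94·ex + -0.83·ey = (5.5203,2.0703)

5.52 2.07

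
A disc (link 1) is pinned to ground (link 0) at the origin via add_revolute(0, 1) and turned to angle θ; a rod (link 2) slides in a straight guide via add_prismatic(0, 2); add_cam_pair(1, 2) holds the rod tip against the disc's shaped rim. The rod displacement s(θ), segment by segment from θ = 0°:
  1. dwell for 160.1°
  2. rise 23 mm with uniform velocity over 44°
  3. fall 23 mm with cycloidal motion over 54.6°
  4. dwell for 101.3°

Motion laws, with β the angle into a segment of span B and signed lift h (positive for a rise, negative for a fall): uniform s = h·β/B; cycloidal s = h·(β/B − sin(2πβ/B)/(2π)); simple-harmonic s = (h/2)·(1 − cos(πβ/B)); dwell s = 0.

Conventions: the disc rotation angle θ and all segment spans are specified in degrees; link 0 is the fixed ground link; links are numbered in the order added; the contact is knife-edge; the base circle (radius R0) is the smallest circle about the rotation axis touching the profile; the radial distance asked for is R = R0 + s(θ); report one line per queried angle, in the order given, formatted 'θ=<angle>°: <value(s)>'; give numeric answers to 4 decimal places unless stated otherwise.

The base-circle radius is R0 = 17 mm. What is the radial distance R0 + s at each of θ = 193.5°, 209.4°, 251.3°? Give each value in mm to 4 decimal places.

segment 1 (0° to 160.1°, dwell): s unchanged at 0.0000
θ = 193.5° falls in segment 2 (160.1° to 204.1°, uniform, h = 23): β = 193.5 − 160.1 = 33.4°, B = 44°; Δs = 23·33.4/44 = 17.4591; s = 0.0000 + 17.4591 = 17.4591
segment 2 (160.1° to 204.1°, uniform, h = 23) is passed completely: s = 0.0000 + (23) = 23.0000
θ = 209.4° falls in segment 3 (204.1° to 258.7°, cycloidal, h = -23): β = 209.4 − 204.1 = 5.3°, B = 54.6°; Δs = -23·(0.0971 − sin(2π·0.0971)/(2π)) = -0.1359; s = 23.0000 − 0.1359 = 22.8641
θ = 251.3° falls in segment 3 (204.1° to 258.7°, cycloidal, h = -23): β = 251.3 − 204.1 = 47.2°, B = 54.6°; Δs = -23·(0.8645 − sin(2π·0.8645)/(2π)) = -22.6367; s = 23.0000 − 22.6367 = 0.3633
θ=193.5°: R = R0 + s = 17 + 17.4591 = 34.4591
θ=209.4°: R = R0 + s = 17 + 22.8641 = 39.8641
θ=251.3°: R = R0 + s = 17 + 0.3633 = 17.3633

θ=193.5°: 34.4591
θ=209.4°: 39.8641
θ=251.3°: 17.3633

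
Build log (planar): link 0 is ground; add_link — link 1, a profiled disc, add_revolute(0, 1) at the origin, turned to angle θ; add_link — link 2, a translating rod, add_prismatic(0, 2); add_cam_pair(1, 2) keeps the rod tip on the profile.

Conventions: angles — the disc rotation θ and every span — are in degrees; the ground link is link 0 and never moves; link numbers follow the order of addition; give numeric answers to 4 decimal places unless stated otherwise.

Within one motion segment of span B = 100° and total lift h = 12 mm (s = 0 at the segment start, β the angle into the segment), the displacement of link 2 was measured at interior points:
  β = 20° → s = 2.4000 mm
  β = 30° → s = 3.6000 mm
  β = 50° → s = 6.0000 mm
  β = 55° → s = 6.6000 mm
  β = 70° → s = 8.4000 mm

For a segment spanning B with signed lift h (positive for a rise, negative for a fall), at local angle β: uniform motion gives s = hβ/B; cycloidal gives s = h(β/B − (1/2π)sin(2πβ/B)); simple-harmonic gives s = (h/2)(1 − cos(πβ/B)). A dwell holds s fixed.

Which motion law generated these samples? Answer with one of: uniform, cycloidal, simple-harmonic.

candidates at β/B = r: uniform s = h·r (linear in β); cycloidal s = h·(r − sin(2πr)/(2π)); simple-harmonic s = (h/2)(1 − cos(πr))
β=20°: printed 2.4000 | uniform 2.4000, cycloidal 0.5836, simple-harmonic 1.1459
β=30°: printed 3.6000 | uniform 3.6000, cycloidal 1.7836, simple-harmonic 2.4733
β=50°: printed 6.0000 | uniform 6.0000, cycloidal 6.0000, simple-harmonic 6.0000
β=55°: printed 6.6000 | uniform 6.6000, cycloidal 7.1902, simple-harmonic 6.9386
β=70°: printed 8.4000 | uniform 8.4000, cycloidal 10.2164, simple-harmonic 9.5267
only one law matches every sample → uniform

uniform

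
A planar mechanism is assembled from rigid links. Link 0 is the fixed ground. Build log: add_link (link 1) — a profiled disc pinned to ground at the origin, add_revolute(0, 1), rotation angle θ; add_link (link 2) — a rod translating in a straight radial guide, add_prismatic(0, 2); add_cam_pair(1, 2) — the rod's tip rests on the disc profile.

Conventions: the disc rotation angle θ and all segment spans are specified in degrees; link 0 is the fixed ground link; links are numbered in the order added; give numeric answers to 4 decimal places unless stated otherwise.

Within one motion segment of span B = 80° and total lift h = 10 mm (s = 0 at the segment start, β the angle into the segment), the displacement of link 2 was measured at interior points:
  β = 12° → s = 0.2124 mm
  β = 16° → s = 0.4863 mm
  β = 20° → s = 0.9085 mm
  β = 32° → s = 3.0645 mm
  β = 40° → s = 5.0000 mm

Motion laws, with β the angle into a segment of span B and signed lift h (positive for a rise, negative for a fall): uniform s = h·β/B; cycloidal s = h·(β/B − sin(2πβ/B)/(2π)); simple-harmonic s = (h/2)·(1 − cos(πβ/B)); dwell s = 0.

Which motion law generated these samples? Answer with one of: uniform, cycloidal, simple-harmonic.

candidates at β/B = r: uniform s = h·r (linear in β); cycloidal s = h·(r − sin(2πr)/(2π)); simple-harmonic s = (h/2)(1 − cos(πr))
β=12°: printed 0.2124 | uniform 1.5000, cycloidal 0.2124, simple-harmonic 0.5450
β=16°: printed 0.4863 | uniform 2.0000, cycloidal 0.4863, simple-harmonic 0.9549
β=20°: printed 0.9085 | uniform 2.5000, cycloidal 0.9085, simple-harmonic 1.4645
β=32°: printed 3.0645 | uniform 4.0000, cycloidal 3.0645, simple-harmonic 3.4549
β=40°: printed 5.0000 | uniform 5.0000, cycloidal 5.0000, simple-harmonic 5.0000
only one law matches every sample → cycloidal

cycloidal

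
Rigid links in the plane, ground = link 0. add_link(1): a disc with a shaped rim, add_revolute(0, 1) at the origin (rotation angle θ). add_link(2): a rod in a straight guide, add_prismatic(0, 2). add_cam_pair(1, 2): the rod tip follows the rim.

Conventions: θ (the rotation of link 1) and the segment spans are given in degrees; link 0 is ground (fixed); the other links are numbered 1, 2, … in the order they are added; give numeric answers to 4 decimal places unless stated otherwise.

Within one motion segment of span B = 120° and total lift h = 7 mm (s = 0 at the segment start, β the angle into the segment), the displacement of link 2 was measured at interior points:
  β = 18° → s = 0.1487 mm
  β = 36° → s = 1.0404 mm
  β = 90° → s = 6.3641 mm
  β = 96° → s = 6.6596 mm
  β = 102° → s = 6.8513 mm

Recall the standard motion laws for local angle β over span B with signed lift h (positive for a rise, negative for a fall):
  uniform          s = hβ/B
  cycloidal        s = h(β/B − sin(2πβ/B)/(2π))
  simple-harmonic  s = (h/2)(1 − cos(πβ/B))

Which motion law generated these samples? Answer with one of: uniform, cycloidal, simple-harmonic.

candidates at β/B = r: uniform s = h·r (linear in β); cycloidal s = h·(r − sin(2πr)/(2π)); simple-harmonic s = (h/2)(1 − cos(πr))
β=18°: printed 0.1487 | uniform 1.0500, cycloidal 0.1487, simple-harmonic 0.3815
β=36°: printed 1.0404 | uniform 2.1000, cycloidal 1.0404, simple-harmonic 1.4428
β=90°: printed 6.3641 | uniform 5.2500, cycloidal 6.3641, simple-harmonic 5.9749
β=96°: printed 6.6596 | uniform 5.6000, cycloidal 6.6596, simple-harmonic 6.3316
β=102°: printed 6.8513 | uniform 5.9500, cycloidal 6.8513, simple-harmonic 6.6185
only one law matches every sample → cycloidal

cycloidal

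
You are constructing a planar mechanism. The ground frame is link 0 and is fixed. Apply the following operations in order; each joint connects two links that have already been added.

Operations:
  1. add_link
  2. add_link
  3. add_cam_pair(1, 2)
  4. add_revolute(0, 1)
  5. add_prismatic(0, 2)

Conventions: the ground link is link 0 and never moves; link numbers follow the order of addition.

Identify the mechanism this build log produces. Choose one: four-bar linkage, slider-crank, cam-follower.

links: 3 (incl. ground); joints: 1 revolute, 1 prismatic, 1 higher (cam) pair, forming one closed loop
3 links, revolute + prismatic + higher pair in one loop → cam-follower

cam-follower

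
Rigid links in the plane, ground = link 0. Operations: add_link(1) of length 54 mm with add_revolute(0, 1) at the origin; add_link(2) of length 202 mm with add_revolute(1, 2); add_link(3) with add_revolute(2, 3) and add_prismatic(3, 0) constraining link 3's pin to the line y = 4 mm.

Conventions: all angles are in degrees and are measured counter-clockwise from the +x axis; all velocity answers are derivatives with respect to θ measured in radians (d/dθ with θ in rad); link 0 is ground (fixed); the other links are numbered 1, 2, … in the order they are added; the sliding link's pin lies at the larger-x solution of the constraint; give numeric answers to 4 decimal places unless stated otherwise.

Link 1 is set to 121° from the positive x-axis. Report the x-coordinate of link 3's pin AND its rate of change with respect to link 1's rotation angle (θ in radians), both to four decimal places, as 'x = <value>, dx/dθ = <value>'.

geometry: r = 54 mm, L = 202 mm, e = 4 mm
crank pin P = (r cos θ, r sin θ) = (-27.812056, 46.287034)
h = r sin θ − e = 46.287034 − 4 = 42.287034
x = r cos θ + √(L² − h²) = -27.812056 + 197.524193 = 169.712137
dx/dθ = −r sin θ − h·r cos θ/√(L² − h²) (θ in radians; h = 42.287034) = -40.332881

x = 169.7121, dx/dθ = -40.3329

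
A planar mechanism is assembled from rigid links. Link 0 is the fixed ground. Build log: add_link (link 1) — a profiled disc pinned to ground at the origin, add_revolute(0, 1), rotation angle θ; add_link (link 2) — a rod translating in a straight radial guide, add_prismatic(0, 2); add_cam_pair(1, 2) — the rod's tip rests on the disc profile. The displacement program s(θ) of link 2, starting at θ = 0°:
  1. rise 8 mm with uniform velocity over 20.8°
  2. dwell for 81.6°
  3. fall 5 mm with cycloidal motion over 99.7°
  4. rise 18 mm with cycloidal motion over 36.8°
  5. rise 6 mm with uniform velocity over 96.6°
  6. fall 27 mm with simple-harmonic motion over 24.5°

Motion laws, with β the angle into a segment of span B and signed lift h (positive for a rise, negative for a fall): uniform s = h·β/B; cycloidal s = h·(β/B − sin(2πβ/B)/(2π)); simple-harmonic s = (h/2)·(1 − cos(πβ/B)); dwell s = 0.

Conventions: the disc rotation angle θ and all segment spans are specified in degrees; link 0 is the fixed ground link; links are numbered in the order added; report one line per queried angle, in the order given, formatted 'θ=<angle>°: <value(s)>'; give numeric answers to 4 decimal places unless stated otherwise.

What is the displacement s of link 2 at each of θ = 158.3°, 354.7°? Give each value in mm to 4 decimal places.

seg 1 [0°–20.8°] uniform, h=8: full span → s += 8 → s = 8.0000
seg 2 [20.8°–102.4°] dwell: s stays 8.0000
seg 3 [102.4°–202.1°] cycloidal, h=-5: θ=158.3° here. β=55.9, B=99.7. -5·(0.5607 − sin(2π·0.5607)/(2π)) = -3.0995 → s = 4.9005
seg 3 [102.4°–202.1°] cycloidal, h=-5: full span → s += -5 → s = 3.0000
seg 4 [202.1°–238.9°] cycloidal, h=18: full span → s += 18 → s = 21.0000
seg 5 [238.9°–335.5°] uniform, h=6: full span → s += 6 → s = 27.0000
seg 6 [335.5°–360°] simple-harmonic, h=-27: θ=354.7° here. β=19.2, B=24.5. -27/2·(1 − cos(π·0.7837)) = -24.0005 → s = 2.9995

θ=158.3°: 4.9005
θ=354.7°: 2.9995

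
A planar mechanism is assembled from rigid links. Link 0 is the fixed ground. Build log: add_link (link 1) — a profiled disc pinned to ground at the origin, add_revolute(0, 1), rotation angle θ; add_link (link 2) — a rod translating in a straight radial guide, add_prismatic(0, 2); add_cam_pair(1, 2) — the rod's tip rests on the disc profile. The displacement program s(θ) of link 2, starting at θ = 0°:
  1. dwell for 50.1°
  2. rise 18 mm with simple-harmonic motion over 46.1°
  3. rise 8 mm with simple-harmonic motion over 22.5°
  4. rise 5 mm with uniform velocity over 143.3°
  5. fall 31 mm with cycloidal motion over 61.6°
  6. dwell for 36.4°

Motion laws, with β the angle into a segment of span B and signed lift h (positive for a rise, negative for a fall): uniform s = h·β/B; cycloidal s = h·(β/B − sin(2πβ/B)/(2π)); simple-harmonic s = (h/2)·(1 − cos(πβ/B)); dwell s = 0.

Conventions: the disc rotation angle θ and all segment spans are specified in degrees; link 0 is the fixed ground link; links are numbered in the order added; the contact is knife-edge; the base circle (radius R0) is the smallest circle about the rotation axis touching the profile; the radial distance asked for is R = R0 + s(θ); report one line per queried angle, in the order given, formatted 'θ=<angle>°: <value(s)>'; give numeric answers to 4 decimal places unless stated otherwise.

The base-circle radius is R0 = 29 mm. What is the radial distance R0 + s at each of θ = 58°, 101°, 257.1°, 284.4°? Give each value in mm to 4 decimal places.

seg 1 [0°–50.1°] dwell: s stays 0.0000
seg 2 [50.1°–96.2°] simple-harmonic, h=18: θ=58° here. β=7.9, B=46.1. 18/2·(1 − cos(π·0.1714)) = 1.2731 → s = 1.2731
seg 2 [50.1°–96.2°] simple-harmonic, h=18: full span → s += 18 → s = 18.0000
seg 3 [96.2°–118.7°] simple-harmonic, h=8: θ=101° here. β=4.8, B=22.5. 8/2·(1 − cos(π·0.2133)) = 0.8652 → s = 18.8652
seg 3 [96.2°–118.7°] simple-harmonic, h=8: full span → s += 8 → s = 26.0000
seg 4 [118.7°–262°] uniform, h=5: θ=257.1° here. β=138.4, B=143.3. 5·138.4/143.3 = 4.8290 → s = 30.8290
seg 4 [118.7°–262°] uniform, h=5: full span → s += 5 → s = 31.0000
seg 5 [262°–323.6°] cycloidal, h=-31: θ=284.4° here. β=22.4, B=61.6. -31·(0.3636 − sin(2π·0.3636)/(2π)) = -7.5440 → s = 23.4560
θ=58°: R = R0 + s = 29 + 1.2731 = 30.2731
θ=101°: R = R0 + s = 29 + 18.8652 = 47.8652
θ=257.1°: R = R0 + s = 29 + 30.8290 = 59.8290
θ=284.4°: R = R0 + s = 29 + 23.4560 = 52.4560

θ=58°: 30.2731
θ=101°: 47.8652
θ=257.1°: 59.8290
θ=284.4°: 52.4560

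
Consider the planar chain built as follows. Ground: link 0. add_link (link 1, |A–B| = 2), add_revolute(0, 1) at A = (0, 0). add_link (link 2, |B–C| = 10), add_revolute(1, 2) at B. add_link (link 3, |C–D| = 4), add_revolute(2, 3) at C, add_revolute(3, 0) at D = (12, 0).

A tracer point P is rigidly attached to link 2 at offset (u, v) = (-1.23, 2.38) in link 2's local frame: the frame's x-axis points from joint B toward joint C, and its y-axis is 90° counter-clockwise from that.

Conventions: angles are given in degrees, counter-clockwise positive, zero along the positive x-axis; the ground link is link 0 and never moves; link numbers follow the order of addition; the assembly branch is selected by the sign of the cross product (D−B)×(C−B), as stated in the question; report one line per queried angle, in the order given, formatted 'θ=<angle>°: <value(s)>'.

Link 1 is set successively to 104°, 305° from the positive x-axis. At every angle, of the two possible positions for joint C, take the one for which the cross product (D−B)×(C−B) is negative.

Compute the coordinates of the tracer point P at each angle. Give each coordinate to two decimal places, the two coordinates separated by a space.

A=(0,0), D=(12.00,0)
θ=104°: B = A + 2.00·(cos104°, sin104°) = (-0.4838, 1.9406)
θ=104°: |BD| = 12.6338
θ=104°: circle(B,10.00) ∩ circle(D,4.00): a=9.6413, h=2.6543
θ=104°:   candidates: C₊=(9.4508,3.0824) cross=33.533; C₋=(8.6353,-2.1631) cross=-33.533
θ=104°:   branch - wants cross < 0 → take C=(8.6353,-2.1631) (cross=-33.533)
θ=104°: ex = (C−B)/|BC| = (0.9119,-0.4104); ey = (0.4104,0.9119)
θ=104°: P = B + -1.23·ex + 2.38·ey = (-0.6288,4.6157)
θ=305°: B = A + 2.00·(cos305°, sin305°) = (1.1472, -1.6383)
θ=305°: |BD| = 10.9758
θ=305°: circle(B,10.00) ∩ circle(D,4.00): a=9.3145, h=3.6387
θ=305°:   candidates: C₊=(9.8142,3.3500) cross=39.938; C₋=(10.9004,-3.8459) cross=-39.938
θ=305°:   branch - wants cross < 0 → take C=(10.9004,-3.8459) (cross=-39.938)
θ=305°: ex = (C−B)/|BC| = (0.9753,-0.2208); ey = (0.2208,0.9753)
θ=305°: P = B + -1.23·ex + 2.38·ey = (0.4729,0.9545)

θ=104°: -0.63 4.62
θ=305°: 0.47 0.95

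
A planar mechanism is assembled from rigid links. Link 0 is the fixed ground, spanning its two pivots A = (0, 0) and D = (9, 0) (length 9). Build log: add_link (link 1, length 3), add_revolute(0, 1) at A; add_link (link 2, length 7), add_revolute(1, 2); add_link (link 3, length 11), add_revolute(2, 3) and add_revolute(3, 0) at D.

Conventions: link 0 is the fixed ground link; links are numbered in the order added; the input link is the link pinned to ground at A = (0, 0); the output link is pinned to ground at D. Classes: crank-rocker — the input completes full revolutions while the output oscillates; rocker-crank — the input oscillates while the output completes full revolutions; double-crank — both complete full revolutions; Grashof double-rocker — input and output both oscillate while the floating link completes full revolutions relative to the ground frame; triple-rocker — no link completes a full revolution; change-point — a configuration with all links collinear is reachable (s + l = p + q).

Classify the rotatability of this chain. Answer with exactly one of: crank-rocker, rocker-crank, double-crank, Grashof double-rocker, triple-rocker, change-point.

lengths: ground=9, input=3, coupler=7, output=11
sorted: s=3 (shortest), l=11 (longest), p+q=16
s + l = 14 vs p + q = 16
s + l < p + q (Grashof) with shortest = input link → crank-rocker

crank-rocker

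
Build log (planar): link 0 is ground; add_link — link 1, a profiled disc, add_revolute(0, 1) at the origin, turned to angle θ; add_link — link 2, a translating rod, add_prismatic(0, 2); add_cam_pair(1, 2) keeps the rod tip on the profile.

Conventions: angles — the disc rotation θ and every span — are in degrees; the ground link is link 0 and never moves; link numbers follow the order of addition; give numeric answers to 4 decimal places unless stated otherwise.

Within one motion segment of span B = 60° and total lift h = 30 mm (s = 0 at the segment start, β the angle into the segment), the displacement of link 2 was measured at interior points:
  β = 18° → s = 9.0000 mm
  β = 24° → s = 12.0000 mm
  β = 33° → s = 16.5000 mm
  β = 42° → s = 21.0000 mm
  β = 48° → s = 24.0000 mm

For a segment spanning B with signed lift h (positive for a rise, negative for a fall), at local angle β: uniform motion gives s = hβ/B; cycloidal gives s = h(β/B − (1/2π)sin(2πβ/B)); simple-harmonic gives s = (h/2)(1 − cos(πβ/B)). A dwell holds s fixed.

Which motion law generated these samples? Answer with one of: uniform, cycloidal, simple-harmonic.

candidates at β/B = r: uniform s = h·r (linear in β); cycloidal s = h·(r − sin(2πr)/(2π)); simple-harmonic s = (h/2)(1 − cos(πr))
β=18°: printed 9.0000 | uniform 9.0000, cycloidal 4.4590, simple-harmonic 6.1832
β=24°: printed 12.0000 | uniform 12.0000, cycloidal 9.1935, simple-harmonic 10.3647
β=33°: printed 16.5000 | uniform 16.5000, cycloidal 17.9754, simple-harmonic 17.3465
β=42°: printed 21.0000 | uniform 21.0000, cycloidal 25.5410, simple-harmonic 23.8168
β=48°: printed 24.0000 | uniform 24.0000, cycloidal 28.5410, simple-harmonic 27.1353
only one law matches every sample → uniform

uniform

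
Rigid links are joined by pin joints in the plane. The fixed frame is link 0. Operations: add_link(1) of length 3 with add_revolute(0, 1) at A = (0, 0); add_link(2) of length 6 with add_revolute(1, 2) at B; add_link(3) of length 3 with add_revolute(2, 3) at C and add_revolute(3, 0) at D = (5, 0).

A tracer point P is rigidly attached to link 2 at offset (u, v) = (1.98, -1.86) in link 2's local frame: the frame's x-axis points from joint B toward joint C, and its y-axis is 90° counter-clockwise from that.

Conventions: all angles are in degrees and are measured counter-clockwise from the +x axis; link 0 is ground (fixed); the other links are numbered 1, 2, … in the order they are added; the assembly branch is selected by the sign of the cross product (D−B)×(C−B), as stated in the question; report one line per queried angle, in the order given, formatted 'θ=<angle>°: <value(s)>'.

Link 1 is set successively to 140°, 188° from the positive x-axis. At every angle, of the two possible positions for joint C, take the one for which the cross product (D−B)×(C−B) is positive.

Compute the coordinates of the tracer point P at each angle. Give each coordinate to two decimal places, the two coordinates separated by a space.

A=(0,0), D=(5.00,0)
θ=140°: B = A + 3.00·(cos140°, sin140°) = (-2.2981, 1.9284)
θ=140°: |BD| = 7.5486
θ=140°: circle(B,6.00) ∩ circle(D,3.00): a=5.5627, h=2.2486
θ=140°:   candidates: C₊=(3.6544,2.6813) cross=16.974; C₋=(2.5056,-1.6667) cross=-16.974
θ=140°:   branch + wants cross > 0 → take C=(3.6544,2.6813) (cross=16.974)
θ=140°: ex = (C−B)/|BC| = (0.9921,0.1255); ey = (-0.1255,0.9921)
θ=140°: P = B + 1.98·ex + -1.86·ey = (-0.1004,0.3315)
θ=188°: B = A + 3.00·(cos188°, sin188°) = (-2.9708, -0.4175)
θ=188°: |BD| = 7.9817
θ=188°: circle(B,6.00) ∩ circle(D,3.00): a=5.6822, h=1.9267
θ=188°:   candidates: C₊=(2.6029,1.8038) cross=15.379; C₋=(2.8044,-2.0444) cross=-15.379
θ=188°:   branch + wants cross > 0 → take C=(2.6029,1.8038) (cross=15.379)
θ=188°: ex = (C−B)/|BC| = (0.9289,0.3702); ey = (-0.3702,0.9289)
θ=188°: P = B + 1.98·ex + -1.86·ey = (-0.4429,-1.4123)

θ=140°: -0.10 0.33
θ=188°: -0.44 -1.41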